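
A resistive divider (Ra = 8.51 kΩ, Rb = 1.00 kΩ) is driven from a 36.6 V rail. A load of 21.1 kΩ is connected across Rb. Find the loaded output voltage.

V_out ≈ 3.69 V

The load sits in parallel with Rb: Rb‖R_L = (1.00 × 21.1) / (1.00 + 21.1) = 0.9548 kΩ.
V_out = 36.6 × 0.9548 / (8.51 + 0.9548) = 36.6 × 0.9548/9.465 = 3.69 V.
(Unloaded it would have been 3.85 V.)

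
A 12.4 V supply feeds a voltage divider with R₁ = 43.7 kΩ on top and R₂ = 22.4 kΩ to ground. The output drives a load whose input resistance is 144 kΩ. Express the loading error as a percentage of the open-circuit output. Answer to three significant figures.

9.33 %

Unloaded V = 12.4 × 22.4/66.10 = 4.2021 V.
Loaded: R₂‖R_L = 19.38 kΩ, giving V = 12.4 × 19.38/63.08 = 3.8103 V.
Drop = (4.2021 − 3.8103) / 4.2021 = 9.33 %.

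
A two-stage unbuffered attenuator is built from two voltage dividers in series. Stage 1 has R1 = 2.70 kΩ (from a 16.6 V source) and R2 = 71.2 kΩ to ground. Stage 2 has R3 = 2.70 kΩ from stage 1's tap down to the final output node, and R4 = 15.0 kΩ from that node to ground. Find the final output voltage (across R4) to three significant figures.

V_out ≈ 11.8 V

Stage 2 presents R3+R4 = 17.70 kΩ as a load on stage 1's tap.
Stage 1's lower leg becomes R2‖(R3+R4) = 14.18 kΩ, so V_mid = 16.6 × 14.18/16.88 = 13.94 V.
Stage 2 is itself unloaded: V_out = V_mid × R4/(R3+R4) = 13.94 × 15.0/17.70 = 11.8 V.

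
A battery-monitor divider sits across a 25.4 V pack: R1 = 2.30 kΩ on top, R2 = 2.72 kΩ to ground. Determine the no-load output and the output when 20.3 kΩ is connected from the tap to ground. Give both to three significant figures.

Open-circuit: V = 25.4 × 2.72/(2.30 + 2.72) = 13.8 V.
With the load, R2 becomes R2‖R_L = 2.399 kΩ, so V = 25.4 × 2.399/4.699 = 13.0 V.

Unloaded: 13.8 V; loaded: 13.0 V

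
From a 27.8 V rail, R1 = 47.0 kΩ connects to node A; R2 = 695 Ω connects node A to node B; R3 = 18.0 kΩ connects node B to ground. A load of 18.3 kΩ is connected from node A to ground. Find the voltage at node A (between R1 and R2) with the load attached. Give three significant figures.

V ≈ 4.57 V

Below node A the series string R2+R3 = 18700 Ω sits in parallel with the 18300 Ω load: 9248 Ω.
V_A = 27.8 × 9248/(47000 + 9248) = 4.57 V.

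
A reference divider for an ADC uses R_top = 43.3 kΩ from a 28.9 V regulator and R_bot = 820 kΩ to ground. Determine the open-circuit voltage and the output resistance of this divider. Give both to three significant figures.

V_th = 27.5 V, R_th = 41.1 kΩ

V_th is the open-circuit tap voltage: 28.9 × 820/(43.3 + 820) = 27.5 V.
With the supply zeroed, R_top and R_bot appear in parallel from the tap: R_th = R_top‖R_bot = (43.3 × 820)/863.3 = 41.1 kΩ.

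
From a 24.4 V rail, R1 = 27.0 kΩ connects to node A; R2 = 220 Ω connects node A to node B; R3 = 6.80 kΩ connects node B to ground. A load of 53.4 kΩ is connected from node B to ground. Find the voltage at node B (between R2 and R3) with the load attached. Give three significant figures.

At node B, R3 is in parallel with the load: R3‖R_L = 6032 Ω.
Below node A the resistance is R2 + (R3‖R_L) = 6252 Ω, so V_A = 24.4 × 6252/33250 = 4.588 V.
Then V_B = V_A × (R3‖R_L)/(R2 + R3‖R_L) = 4.588 × 6032/6252 = 4.43 V.

V ≈ 4.43 V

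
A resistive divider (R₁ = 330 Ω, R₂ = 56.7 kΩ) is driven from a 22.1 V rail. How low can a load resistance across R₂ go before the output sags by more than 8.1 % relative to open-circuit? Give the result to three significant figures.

Output resistance R_th = R₁‖R₂ = (330 × 56700)/57030 = 328.1 Ω.
The fractional drop is R_th/(R_th + R_L); requiring this ≤ 0.0810 gives R_L ≥ R_th(1/0.0810 − 1) = 328.1 × 11.35 = 3.72 kΩ.

R_L(min) ≈ 3.72 kΩ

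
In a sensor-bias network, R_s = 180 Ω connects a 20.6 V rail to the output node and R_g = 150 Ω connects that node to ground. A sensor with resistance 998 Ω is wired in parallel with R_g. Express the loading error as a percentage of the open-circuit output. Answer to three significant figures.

7.58 %

The divider's output (Thévenin) resistance is R_s‖R_g = 81.82 Ω.
Fractional drop under load = R_th/(R_th + R_L) = 81.82 / (81.82 + 998) = 0.07577.
So the output falls by 7.58 %.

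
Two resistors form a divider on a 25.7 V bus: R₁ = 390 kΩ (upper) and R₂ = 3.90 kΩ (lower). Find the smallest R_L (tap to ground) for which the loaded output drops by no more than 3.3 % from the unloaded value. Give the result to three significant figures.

R_L(min) ≈ 113 kΩ

Output resistance R_th = R₁‖R₂ = (390 × 3.90)/393.9 = 3.861 kΩ.
The fractional drop is R_th/(R_th + R_L); requiring this ≤ 0.0330 gives R_L ≥ R_th(1/0.0330 − 1) = 3.861 × 29.30 = 113 kΩ.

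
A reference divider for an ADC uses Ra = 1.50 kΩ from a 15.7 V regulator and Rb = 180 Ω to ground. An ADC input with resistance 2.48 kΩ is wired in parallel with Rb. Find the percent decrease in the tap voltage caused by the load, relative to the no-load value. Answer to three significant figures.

The divider's output (Thévenin) resistance is Ra‖Rb = 160.7 Ω.
Fractional drop under load = R_th/(R_th + R_L) = 160.7 / (160.7 + 2480) = 0.06086.
So the output falls by 6.09 %.

6.09 %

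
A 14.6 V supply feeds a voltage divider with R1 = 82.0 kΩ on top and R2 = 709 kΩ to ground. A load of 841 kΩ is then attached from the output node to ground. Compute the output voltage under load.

The load sits in parallel with R2: R2‖R_L = (709 × 841) / (709 + 841) = 384.7 kΩ.
V_out = 14.6 × 384.7 / (82.0 + 384.7) = 14.6 × 384.7/466.7 = 12.0 V.
(Unloaded it would have been 13.1 V.)

V_out ≈ 12.0 V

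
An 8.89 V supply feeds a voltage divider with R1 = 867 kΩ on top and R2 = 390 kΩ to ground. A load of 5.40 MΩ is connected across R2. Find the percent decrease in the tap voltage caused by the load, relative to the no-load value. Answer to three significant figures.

4.75 %

The divider's output (Thévenin) resistance is R1‖R2 = 269.0 kΩ.
Fractional drop under load = R_th/(R_th + R_L) = 269.0 / (269.0 + 5400) = 0.04745.
So the output falls by 4.75 %.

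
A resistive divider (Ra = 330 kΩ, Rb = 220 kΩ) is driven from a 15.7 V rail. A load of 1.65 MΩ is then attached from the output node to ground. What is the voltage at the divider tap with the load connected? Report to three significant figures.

V_out ≈ 5.81 V

The load sits in parallel with Rb: Rb‖R_L = (220 × 1650) / (220 + 1650) = 194.1 kΩ.
V_out = 15.7 × 194.1 / (330 + 194.1) = 15.7 × 194.1/524.1 = 5.81 V.
(Unloaded it would have been 6.28 V.)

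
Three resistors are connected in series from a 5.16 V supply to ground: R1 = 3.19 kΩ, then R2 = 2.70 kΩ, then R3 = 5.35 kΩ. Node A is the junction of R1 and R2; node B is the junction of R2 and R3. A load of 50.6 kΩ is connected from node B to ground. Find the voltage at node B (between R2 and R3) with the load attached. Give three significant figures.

V ≈ 2.33 V

At node B, R3 is in parallel with the load: R3‖R_L = 4.838 kΩ.
Below node A the resistance is R2 + (R3‖R_L) = 7.538 kΩ, so V_A = 5.16 × 7.538/10.73 = 3.626 V.
Then V_B = V_A × (R3‖R_L)/(R2 + R3‖R_L) = 3.626 × 4.838/7.538 = 2.33 V.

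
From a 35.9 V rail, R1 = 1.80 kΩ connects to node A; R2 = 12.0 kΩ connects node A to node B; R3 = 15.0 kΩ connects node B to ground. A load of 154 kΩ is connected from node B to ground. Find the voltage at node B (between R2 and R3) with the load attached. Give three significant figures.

V ≈ 17.9 V

At node B, R3 is in parallel with the load: R3‖R_L = 13.67 kΩ.
Below node A the resistance is R2 + (R3‖R_L) = 25.67 kΩ, so V_A = 35.9 × 25.67/27.47 = 33.55 V.
Then V_B = V_A × (R3‖R_L)/(R2 + R3‖R_L) = 33.55 × 13.67/25.67 = 17.9 V.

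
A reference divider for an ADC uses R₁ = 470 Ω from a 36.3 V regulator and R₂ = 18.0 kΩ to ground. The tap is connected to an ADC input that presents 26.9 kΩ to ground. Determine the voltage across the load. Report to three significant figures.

The load sits in parallel with R₂: R₂‖R_L = (18000 × 26900) / (18000 + 26900) = 10780 Ω.
V_out = 36.3 × 10780 / (470 + 10780) = 36.3 × 10780/11250 = 34.8 V.

V_out ≈ 34.8 V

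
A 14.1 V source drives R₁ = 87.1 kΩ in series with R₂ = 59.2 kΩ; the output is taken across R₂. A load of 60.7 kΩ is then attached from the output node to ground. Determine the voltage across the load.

V_out ≈ 3.61 V

The load sits in parallel with R₂: R₂‖R_L = (59.2 × 60.7) / (59.2 + 60.7) = 29.97 kΩ.
V_out = 14.1 × 29.97 / (87.1 + 29.97) = 14.1 × 29.97/117.1 = 3.61 V.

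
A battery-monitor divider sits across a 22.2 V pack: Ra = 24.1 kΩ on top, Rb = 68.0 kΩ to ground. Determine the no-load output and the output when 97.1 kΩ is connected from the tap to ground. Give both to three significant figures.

Unloaded: 16.4 V; loaded: 13.9 V

Open-circuit: V = 22.2 × 68.0/(24.1 + 68.0) = 16.4 V.
With the load, Rb becomes Rb‖R_L = 39.99 kΩ, so V = 22.2 × 39.99/64.09 = 13.9 V.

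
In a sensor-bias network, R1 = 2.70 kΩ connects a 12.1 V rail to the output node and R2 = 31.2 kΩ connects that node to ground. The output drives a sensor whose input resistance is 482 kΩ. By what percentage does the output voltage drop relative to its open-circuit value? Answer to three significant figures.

0.513 %

The divider's output (Thévenin) resistance is R1‖R2 = 2.485 kΩ.
Fractional drop under load = R_th/(R_th + R_L) = 2.485 / (2.485 + 482) = 0.005129.
So the output falls by 0.513 %.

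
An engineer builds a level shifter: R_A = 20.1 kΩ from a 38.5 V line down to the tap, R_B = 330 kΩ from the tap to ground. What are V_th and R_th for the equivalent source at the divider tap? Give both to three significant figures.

V_th = 36.3 V, R_th = 18.9 kΩ

V_th is the open-circuit tap voltage: 38.5 × 330/(20.1 + 330) = 36.3 V.
With the supply zeroed, R_A and R_B appear in parallel from the tap: R_th = R_A‖R_B = (20.1 × 330)/350.1 = 18.9 kΩ.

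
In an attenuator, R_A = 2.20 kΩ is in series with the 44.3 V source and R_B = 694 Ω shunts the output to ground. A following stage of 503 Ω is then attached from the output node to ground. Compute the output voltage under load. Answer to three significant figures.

The load sits in parallel with R_B: R_B‖R_L = (694 × 503) / (694 + 503) = 291.6 Ω.
V_out = 44.3 × 291.6 / (2200 + 291.6) = 44.3 × 291.6/2492 = 5.19 V.
(Unloaded it would have been 10.6 V.)

V_out ≈ 5.19 V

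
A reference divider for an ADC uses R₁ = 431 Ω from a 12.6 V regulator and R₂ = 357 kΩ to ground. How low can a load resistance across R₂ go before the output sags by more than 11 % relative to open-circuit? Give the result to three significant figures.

Output resistance R_th = R₁‖R₂ = (431 × 357000)/357400 = 430.5 Ω.
The fractional drop is R_th/(R_th + R_L); requiring this ≤ 0.110 gives R_L ≥ R_th(1/0.110 − 1) = 430.5 × 8.091 = 3.48 kΩ.

R_L(min) ≈ 3.48 kΩ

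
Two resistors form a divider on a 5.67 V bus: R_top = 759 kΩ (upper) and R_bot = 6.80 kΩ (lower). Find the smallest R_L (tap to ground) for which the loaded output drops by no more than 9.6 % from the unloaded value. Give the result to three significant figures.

R_L(min) ≈ 63.5 kΩ

Output resistance R_th = R_top‖R_bot = (759 × 6.80)/765.8 = 6.740 kΩ.
The fractional drop is R_th/(R_th + R_L); requiring this ≤ 0.0960 gives R_L ≥ R_th(1/0.0960 − 1) = 6.740 × 9.417 = 63.5 kΩ.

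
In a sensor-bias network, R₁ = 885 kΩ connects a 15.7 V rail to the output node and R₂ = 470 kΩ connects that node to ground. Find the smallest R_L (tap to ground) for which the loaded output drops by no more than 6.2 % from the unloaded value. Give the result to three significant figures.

Output resistance R_th = R₁‖R₂ = (885 × 470)/1355 = 307.0 kΩ.
The fractional drop is R_th/(R_th + R_L); requiring this ≤ 0.0620 gives R_L ≥ R_th(1/0.0620 − 1) = 307.0 × 15.13 = 4.64 MΩ.

R_L(min) ≈ 4.64 MΩ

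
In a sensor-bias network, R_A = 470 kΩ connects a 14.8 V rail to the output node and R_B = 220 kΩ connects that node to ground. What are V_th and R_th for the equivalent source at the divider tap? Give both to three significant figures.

V_th = 4.72 V, R_th = 150 kΩ

V_th is the open-circuit tap voltage: 14.8 × 220/(470 + 220) = 4.72 V.
With the supply zeroed, R_A and R_B appear in parallel from the tap: R_th = R_A‖R_B = (470 × 220)/690.0 = 150 kΩ.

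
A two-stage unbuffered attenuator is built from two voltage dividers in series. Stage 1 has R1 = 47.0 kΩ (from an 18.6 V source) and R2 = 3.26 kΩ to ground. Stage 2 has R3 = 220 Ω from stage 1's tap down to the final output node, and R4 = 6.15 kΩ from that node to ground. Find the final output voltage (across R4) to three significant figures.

Stage 2 presents R3+R4 = 6370 Ω as a load on stage 1's tap.
Stage 1's lower leg becomes R2‖(R3+R4) = 2156 Ω, so V_mid = 18.6 × 2156/49160 = 0.8160 V.
Stage 2 is itself unloaded: V_out = V_mid × R4/(R3+R4) = 0.8160 × 6150/6370 = 0.788 V.

V_out ≈ 0.788 V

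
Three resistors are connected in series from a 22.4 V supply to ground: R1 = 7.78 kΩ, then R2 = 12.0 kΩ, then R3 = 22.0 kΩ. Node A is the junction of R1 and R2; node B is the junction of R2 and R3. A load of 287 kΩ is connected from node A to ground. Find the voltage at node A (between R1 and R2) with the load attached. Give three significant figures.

V ≈ 17.8 V

Below node A the series string R2+R3 = 34.00 kΩ sits in parallel with the 287 kΩ load: 30.40 kΩ.
V_A = 22.4 × 30.40/(7.78 + 30.40) = 17.8 V.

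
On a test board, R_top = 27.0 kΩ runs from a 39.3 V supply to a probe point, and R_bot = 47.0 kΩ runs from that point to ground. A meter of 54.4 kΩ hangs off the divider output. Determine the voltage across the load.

V_out ≈ 19.0 V

The load sits in parallel with R_bot: R_bot‖R_L = (47.0 × 54.4) / (47.0 + 54.4) = 25.21 kΩ.
V_out = 39.3 × 25.21 / (27.0 + 25.21) = 39.3 × 25.21/52.21 = 19.0 V.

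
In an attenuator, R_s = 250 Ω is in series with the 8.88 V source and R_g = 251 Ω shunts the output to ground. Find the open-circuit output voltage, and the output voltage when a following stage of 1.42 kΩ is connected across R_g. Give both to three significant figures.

Open-circuit: V = 8.88 × 251/(250 + 251) = 4.45 V.
With the load, R_g becomes R_g‖R_L = 213.3 Ω, so V = 8.88 × 213.3/463.3 = 4.09 V.

Unloaded: 4.45 V; loaded: 4.09 V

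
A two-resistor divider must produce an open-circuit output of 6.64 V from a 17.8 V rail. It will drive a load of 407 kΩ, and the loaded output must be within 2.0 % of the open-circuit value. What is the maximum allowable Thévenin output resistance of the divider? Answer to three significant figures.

R_th ≤ 8.31 kΩ

Loading drop = R_th/(R_th + R_L) ≤ 0.0200, so R_th ≤ R_L · ε/(1−ε) = 407 kΩ × 0.0200/0.9800 = 8.31 kΩ.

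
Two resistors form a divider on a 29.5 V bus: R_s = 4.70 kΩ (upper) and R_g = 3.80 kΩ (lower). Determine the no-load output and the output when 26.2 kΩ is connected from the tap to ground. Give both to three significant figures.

Open-circuit: V = 29.5 × 3.80/(4.70 + 3.80) = 13.2 V.
With the load, R_g becomes R_g‖R_L = 3.319 kΩ, so V = 29.5 × 3.319/8.019 = 12.2 V.

Unloaded: 13.2 V; loaded: 12.2 V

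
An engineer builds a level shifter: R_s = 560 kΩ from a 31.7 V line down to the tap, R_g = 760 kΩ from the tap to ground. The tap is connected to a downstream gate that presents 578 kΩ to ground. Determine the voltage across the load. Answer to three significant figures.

The load sits in parallel with R_g: R_g‖R_L = (760 × 578) / (760 + 578) = 328.3 kΩ.
V_out = 31.7 × 328.3 / (560 + 328.3) = 31.7 × 328.3/888.3 = 11.7 V.

V_out ≈ 11.7 V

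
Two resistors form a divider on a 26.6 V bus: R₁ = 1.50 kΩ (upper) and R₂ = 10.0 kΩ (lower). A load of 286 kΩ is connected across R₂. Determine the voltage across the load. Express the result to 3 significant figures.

V_out ≈ 23.0 V

The load sits in parallel with R₂: R₂‖R_L = (10.0 × 286) / (10.0 + 286) = 9.662 kΩ.
V_out = 26.6 × 9.662 / (1.50 + 9.662) = 26.6 × 9.662/11.16 = 23.0 V.
(Unloaded it would have been 23.1 V.)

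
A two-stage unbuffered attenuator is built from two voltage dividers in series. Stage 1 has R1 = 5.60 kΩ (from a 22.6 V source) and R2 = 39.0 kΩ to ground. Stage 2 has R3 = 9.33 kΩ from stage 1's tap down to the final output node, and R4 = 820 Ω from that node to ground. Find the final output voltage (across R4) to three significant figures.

Stage 2 presents R3+R4 = 10150 Ω as a load on stage 1's tap.
Stage 1's lower leg becomes R2‖(R3+R4) = 8054 Ω, so V_mid = 22.6 × 8054/13650 = 13.33 V.
Stage 2 is itself unloaded: V_out = V_mid × R4/(R3+R4) = 13.33 × 820/10150 = 1.08 V.

V_out ≈ 1.08 V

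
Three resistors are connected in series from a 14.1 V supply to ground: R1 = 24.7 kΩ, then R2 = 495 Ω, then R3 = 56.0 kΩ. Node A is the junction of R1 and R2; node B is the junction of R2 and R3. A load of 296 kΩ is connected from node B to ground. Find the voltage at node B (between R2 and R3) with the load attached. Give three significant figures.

At node B, R3 is in parallel with the load: R3‖R_L = 47090 Ω.
Below node A the resistance is R2 + (R3‖R_L) = 47590 Ω, so V_A = 14.1 × 47590/72290 = 9.282 V.
Then V_B = V_A × (R3‖R_L)/(R2 + R3‖R_L) = 9.282 × 47090/47590 = 9.19 V.

V ≈ 9.19 V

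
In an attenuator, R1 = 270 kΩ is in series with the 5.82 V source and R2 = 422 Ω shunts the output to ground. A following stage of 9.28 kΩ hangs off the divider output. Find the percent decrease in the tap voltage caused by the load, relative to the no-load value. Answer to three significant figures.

The divider's output (Thévenin) resistance is R1‖R2 = 421.3 Ω.
Fractional drop under load = R_th/(R_th + R_L) = 421.3 / (421.3 + 9280) = 0.04343.
So the output falls by 4.34 %.

4.34 %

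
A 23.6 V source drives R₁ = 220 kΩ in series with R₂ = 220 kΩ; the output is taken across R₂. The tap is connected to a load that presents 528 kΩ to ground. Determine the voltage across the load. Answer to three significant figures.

The load sits in parallel with R₂: R₂‖R_L = (220 × 528) / (220 + 528) = 155.3 kΩ.
V_out = 23.6 × 155.3 / (220 + 155.3) = 23.6 × 155.3/375.3 = 9.77 V.

V_out ≈ 9.77 V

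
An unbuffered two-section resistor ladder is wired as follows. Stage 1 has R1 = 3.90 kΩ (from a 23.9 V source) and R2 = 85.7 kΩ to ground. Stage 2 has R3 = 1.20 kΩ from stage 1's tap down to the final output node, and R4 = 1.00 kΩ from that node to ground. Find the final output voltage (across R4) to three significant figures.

Stage 2 presents R3+R4 = 2.200 kΩ as a load on stage 1's tap.
Stage 1's lower leg becomes R2‖(R3+R4) = 2.145 kΩ, so V_mid = 23.9 × 2.145/6.045 = 8.480 V.
Stage 2 is itself unloaded: V_out = V_mid × R4/(R3+R4) = 8.480 × 1.00/2.200 = 3.85 V.

V_out ≈ 3.85 V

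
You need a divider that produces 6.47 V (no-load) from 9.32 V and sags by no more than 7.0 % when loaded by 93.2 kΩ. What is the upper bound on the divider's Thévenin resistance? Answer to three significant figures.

R_th ≤ 7.02 kΩ

Loading drop = R_th/(R_th + R_L) ≤ 0.0700, so R_th ≤ R_L · ε/(1−ε) = 93.2 kΩ × 0.0700/0.9300 = 7.02 kΩ.
(Any R1, R2 with R2/(R1+R2) = 0.694 and R1‖R2 ≤ 7.02 kΩ will meet the spec.)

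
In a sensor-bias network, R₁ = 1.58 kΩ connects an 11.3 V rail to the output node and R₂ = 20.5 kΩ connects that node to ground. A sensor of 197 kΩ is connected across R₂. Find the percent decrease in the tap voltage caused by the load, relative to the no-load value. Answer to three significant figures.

0.739 %

The divider's output (Thévenin) resistance is R₁‖R₂ = 1.467 kΩ.
Fractional drop under load = R_th/(R_th + R_L) = 1.467 / (1.467 + 197) = 0.007391.
So the output falls by 0.739 %.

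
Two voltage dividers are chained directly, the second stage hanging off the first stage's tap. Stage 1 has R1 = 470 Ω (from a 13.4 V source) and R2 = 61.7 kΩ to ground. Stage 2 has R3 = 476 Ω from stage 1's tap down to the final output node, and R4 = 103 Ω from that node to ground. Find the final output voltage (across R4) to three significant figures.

V_out ≈ 1.31 V

Stage 2 presents R3+R4 = 579.0 Ω as a load on stage 1's tap.
Stage 1's lower leg becomes R2‖(R3+R4) = 573.6 Ω, so V_mid = 13.4 × 573.6/1044 = 7.365 V.
Stage 2 is itself unloaded: V_out = V_mid × R4/(R3+R4) = 7.365 × 103/579.0 = 1.31 V.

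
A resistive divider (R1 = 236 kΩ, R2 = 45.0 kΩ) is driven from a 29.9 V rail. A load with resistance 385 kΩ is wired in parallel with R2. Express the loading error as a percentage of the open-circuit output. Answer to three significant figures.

The divider's output (Thévenin) resistance is R1‖R2 = 37.79 kΩ.
Fractional drop under load = R_th/(R_th + R_L) = 37.79 / (37.79 + 385) = 0.08939.
So the output falls by 8.94 %.

8.94 %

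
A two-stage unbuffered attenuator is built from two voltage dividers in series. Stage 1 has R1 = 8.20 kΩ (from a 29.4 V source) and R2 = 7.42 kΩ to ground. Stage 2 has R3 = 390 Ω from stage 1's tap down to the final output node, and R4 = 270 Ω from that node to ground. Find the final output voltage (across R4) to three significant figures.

Stage 2 presents R3+R4 = 660.0 Ω as a load on stage 1's tap.
Stage 1's lower leg becomes R2‖(R3+R4) = 606.1 Ω, so V_mid = 29.4 × 606.1/8806 = 2.023 V.
Stage 2 is itself unloaded: V_out = V_mid × R4/(R3+R4) = 2.023 × 270/660.0 = 0.828 V.

V_out ≈ 0.828 V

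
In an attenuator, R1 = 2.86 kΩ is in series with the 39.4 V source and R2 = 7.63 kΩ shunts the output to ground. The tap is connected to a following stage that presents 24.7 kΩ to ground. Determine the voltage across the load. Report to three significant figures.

V_out ≈ 26.4 V

The load sits in parallel with R2: R2‖R_L = (7.63 × 24.7) / (7.63 + 24.7) = 5.829 kΩ.
V_out = 39.4 × 5.829 / (2.86 + 5.829) = 39.4 × 5.829/8.689 = 26.4 V.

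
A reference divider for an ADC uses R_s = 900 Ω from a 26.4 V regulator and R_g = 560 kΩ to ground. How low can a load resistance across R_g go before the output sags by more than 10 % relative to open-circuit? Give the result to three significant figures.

R_L(min) ≈ 8.09 kΩ

Output resistance R_th = R_s‖R_g = (900 × 560000)/560900 = 898.6 Ω.
The fractional drop is R_th/(R_th + R_L); requiring this ≤ 0.100 gives R_L ≥ R_th(1/0.100 − 1) = 898.6 × 9.000 = 8.09 kΩ.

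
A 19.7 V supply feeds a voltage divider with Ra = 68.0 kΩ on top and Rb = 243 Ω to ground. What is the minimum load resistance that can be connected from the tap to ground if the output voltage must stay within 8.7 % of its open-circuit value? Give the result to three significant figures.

R_L(min) ≈ 2.54 kΩ

Output resistance R_th = Ra‖Rb = (68000 × 243)/68240 = 242.1 Ω.
The fractional drop is R_th/(R_th + R_L); requiring this ≤ 0.0870 gives R_L ≥ R_th(1/0.0870 − 1) = 242.1 × 10.49 = 2.54 kΩ.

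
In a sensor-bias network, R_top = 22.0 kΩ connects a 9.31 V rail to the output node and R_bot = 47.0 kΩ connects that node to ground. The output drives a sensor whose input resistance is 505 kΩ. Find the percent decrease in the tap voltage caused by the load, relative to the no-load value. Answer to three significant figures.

2.88 %

The divider's output (Thévenin) resistance is R_top‖R_bot = 14.99 kΩ.
Fractional drop under load = R_th/(R_th + R_L) = 14.99 / (14.99 + 505) = 0.02882.
So the output falls by 2.88 %.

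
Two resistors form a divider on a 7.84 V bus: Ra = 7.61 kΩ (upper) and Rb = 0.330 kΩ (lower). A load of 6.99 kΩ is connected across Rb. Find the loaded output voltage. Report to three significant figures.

V_out ≈ 0.312 V

The load sits in parallel with Rb: Rb‖R_L = (330 × 6990) / (330 + 6990) = 315.1 Ω.
V_out = 7.84 × 315.1 / (7610 + 315.1) = 7.84 × 315.1/7925 = 0.312 V.
(Unloaded it would have been 0.326 V.)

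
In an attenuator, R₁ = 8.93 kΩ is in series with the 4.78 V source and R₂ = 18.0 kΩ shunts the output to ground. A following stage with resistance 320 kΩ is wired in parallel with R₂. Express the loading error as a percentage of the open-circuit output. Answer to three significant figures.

1.83 %

The divider's output (Thévenin) resistance is R₁‖R₂ = 5.969 kΩ.
Fractional drop under load = R_th/(R_th + R_L) = 5.969 / (5.969 + 320) = 0.01831.
So the output falls by 1.83 %.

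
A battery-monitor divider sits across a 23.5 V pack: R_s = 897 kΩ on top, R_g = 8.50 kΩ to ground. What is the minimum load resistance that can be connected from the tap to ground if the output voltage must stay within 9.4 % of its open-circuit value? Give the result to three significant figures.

R_L(min) ≈ 81.2 kΩ

Output resistance R_th = R_s‖R_g = (897 × 8.50)/905.5 = 8.420 kΩ.
The fractional drop is R_th/(R_th + R_L); requiring this ≤ 0.0940 gives R_L ≥ R_th(1/0.0940 − 1) = 8.420 × 9.638 = 81.2 kΩ.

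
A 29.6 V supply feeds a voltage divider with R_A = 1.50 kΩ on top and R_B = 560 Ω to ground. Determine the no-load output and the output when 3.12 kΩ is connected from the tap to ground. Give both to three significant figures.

Open-circuit: V = 29.6 × 560/(1500 + 560) = 8.05 V.
With the load, R_B becomes R_B‖R_L = 474.8 Ω, so V = 29.6 × 474.8/1975 = 7.12 V.

Unloaded: 8.05 V; loaded: 7.12 V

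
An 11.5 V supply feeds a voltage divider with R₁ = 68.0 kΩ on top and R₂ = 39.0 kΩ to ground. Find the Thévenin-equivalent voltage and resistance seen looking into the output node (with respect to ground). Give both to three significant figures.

V_th = 4.19 V, R_th = 24.8 kΩ

V_th is the open-circuit tap voltage: 11.5 × 39.0/(68.0 + 39.0) = 4.19 V.
With the supply zeroed, R₁ and R₂ appear in parallel from the tap: R_th = R₁‖R₂ = (68.0 × 39.0)/107.0 = 24.8 kΩ.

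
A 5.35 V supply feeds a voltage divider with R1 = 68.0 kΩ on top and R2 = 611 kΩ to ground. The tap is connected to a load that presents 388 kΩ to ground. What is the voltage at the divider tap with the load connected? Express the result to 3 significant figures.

The load sits in parallel with R2: R2‖R_L = (611 × 388) / (611 + 388) = 237.3 kΩ.
V_out = 5.35 × 237.3 / (68.0 + 237.3) = 5.35 × 237.3/305.3 = 4.16 V.
(Unloaded it would have been 4.81 V.)

V_out ≈ 4.16 V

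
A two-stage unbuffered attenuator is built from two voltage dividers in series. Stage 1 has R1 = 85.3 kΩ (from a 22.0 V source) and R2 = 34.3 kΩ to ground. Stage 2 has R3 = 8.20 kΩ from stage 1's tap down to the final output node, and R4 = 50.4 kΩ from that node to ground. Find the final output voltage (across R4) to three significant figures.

Stage 2 presents R3+R4 = 58.60 kΩ as a load on stage 1's tap.
Stage 1's lower leg becomes R2‖(R3+R4) = 21.64 kΩ, so V_mid = 22.0 × 21.64/106.9 = 4.451 V.
Stage 2 is itself unloaded: V_out = V_mid × R4/(R3+R4) = 4.451 × 50.4/58.60 = 3.83 V.

V_out ≈ 3.83 V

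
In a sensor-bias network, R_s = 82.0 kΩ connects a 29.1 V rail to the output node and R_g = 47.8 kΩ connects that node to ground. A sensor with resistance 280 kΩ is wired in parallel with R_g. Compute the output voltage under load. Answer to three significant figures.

V_out ≈ 9.67 V

The load sits in parallel with R_g: R_g‖R_L = (47.8 × 280) / (47.8 + 280) = 40.83 kΩ.
V_out = 29.1 × 40.83 / (82.0 + 40.83) = 29.1 × 40.83/122.8 = 9.67 V.
(Unloaded it would have been 10.7 V.)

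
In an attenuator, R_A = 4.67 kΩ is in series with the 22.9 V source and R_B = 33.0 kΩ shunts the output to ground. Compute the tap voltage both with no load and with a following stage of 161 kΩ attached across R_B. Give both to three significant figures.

Unloaded: 20.1 V; loaded: 19.6 V

Open-circuit: V = 22.9 × 33.0/(4.67 + 33.0) = 20.1 V.
With the load, R_B becomes R_B‖R_L = 27.39 kΩ, so V = 22.9 × 27.39/32.06 = 19.6 V.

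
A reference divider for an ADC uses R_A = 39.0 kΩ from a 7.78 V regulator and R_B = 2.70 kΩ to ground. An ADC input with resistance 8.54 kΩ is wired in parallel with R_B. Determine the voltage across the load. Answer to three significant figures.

V_out ≈ 0.389 V

The load sits in parallel with R_B: R_B‖R_L = (2.70 × 8.54) / (2.70 + 8.54) = 2.051 kΩ.
V_out = 7.78 × 2.051 / (39.0 + 2.051) = 7.78 × 2.051/41.05 = 0.389 V.
(Unloaded it would have been 0.504 V.)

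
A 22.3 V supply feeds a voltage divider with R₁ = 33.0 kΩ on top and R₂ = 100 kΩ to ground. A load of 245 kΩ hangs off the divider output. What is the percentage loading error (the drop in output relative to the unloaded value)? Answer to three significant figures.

The divider's output (Thévenin) resistance is R₁‖R₂ = 24.81 kΩ.
Fractional drop under load = R_th/(R_th + R_L) = 24.81 / (24.81 + 245) = 0.09196.
So the output falls by 9.20 %.

9.20 %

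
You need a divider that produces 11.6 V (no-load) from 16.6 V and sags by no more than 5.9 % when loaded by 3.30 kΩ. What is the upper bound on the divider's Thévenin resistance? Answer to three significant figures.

R_th ≤ 207 Ω

Loading drop = R_th/(R_th + R_L) ≤ 0.0590, so R_th ≤ R_L · ε/(1−ε) = 3.30 kΩ × 0.0590/0.9410 = 207 Ω.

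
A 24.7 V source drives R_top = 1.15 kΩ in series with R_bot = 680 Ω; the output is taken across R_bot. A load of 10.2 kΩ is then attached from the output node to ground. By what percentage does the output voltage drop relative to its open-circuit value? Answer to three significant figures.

The divider's output (Thévenin) resistance is R_top‖R_bot = 427.3 Ω.
Fractional drop under load = R_th/(R_th + R_L) = 427.3 / (427.3 + 10200) = 0.04021.
So the output falls by 4.02 %.

4.02 %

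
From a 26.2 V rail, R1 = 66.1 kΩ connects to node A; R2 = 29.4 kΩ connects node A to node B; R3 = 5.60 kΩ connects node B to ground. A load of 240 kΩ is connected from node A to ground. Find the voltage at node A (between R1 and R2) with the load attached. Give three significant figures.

Below node A the series string R2+R3 = 35.00 kΩ sits in parallel with the 240 kΩ load: 30.55 kΩ.
V_A = 26.2 × 30.55/(66.1 + 30.55) = 8.28 V.

V ≈ 8.28 V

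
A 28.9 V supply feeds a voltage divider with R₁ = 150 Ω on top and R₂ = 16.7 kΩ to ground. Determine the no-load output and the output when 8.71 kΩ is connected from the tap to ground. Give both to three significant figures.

Open-circuit: V = 28.9 × 16700/(150 + 16700) = 28.6 V.
With the load, R₂ becomes R₂‖R_L = 5724 Ω, so V = 28.9 × 5724/5874 = 28.2 V.

Unloaded: 28.6 V; loaded: 28.2 V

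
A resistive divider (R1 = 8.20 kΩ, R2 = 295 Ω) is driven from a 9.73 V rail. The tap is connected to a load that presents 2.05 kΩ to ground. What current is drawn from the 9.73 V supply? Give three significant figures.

I ≈ 1.15 mA

R2‖R_L = 257.9 Ω, so the source sees R1 + R2‖R_L = 8458 Ω.
I = 9.73 V / 8458 Ω = 1.15 mA.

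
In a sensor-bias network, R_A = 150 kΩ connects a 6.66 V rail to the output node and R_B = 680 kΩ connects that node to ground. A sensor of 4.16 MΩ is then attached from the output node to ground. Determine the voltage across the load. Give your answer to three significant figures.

V_out ≈ 5.30 V

The load sits in parallel with R_B: R_B‖R_L = (680 × 4160) / (680 + 4160) = 584.5 kΩ.
V_out = 6.66 × 584.5 / (150 + 584.5) = 6.66 × 584.5/734.5 = 5.30 V.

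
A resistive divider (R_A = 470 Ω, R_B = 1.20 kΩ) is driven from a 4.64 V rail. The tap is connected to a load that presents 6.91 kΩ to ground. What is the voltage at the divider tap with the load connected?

V_out ≈ 3.18 V

The load sits in parallel with R_B: R_B‖R_L = (1200 × 6910) / (1200 + 6910) = 1022 Ω.
V_out = 4.64 × 1022 / (470 + 1022) = 4.64 × 1022/1492 = 3.18 V.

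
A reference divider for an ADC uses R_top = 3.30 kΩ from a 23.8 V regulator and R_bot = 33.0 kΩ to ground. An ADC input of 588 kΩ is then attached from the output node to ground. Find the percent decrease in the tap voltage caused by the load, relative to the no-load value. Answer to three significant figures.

The divider's output (Thévenin) resistance is R_top‖R_bot = 3.000 kΩ.
Fractional drop under load = R_th/(R_th + R_L) = 3.000 / (3.000 + 588) = 0.005076.
So the output falls by 0.508 %.

0.508 %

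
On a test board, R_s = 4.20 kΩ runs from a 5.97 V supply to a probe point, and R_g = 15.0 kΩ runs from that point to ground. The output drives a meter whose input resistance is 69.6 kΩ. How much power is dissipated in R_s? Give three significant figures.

P ≈ 0.547 mW

Total resistance from the source is R_s + (R_g‖R_L) = 16.54 kΩ, so I = 5.97/16.54 kΩ = 0.3609 mA.
P = I²·R_s = (0.3609 mA)² × 4.20 kΩ = 0.547 mW.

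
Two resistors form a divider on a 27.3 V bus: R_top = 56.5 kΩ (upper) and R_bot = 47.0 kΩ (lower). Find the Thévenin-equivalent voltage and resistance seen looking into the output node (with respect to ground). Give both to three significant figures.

V_th is the open-circuit tap voltage: 27.3 × 47.0/(56.5 + 47.0) = 12.4 V.
With the supply zeroed, R_top and R_bot appear in parallel from the tap: R_th = R_top‖R_bot = (56.5 × 47.0)/103.5 = 25.7 kΩ.

V_th = 12.4 V, R_th = 25.7 kΩ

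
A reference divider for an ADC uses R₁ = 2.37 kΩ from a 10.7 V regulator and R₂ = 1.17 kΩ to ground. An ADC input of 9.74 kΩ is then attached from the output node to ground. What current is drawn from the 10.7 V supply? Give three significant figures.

R₂‖R_L = 1.045 kΩ, so the source sees R₁ + R₂‖R_L = 3.415 kΩ.
I = 10.7 V / 3.415 kΩ = 3.13 mA.

I ≈ 3.13 mA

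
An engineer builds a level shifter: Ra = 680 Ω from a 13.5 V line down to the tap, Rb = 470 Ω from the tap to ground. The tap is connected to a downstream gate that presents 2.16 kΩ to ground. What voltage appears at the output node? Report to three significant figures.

V_out ≈ 4.89 V

The load sits in parallel with Rb: Rb‖R_L = (470 × 2160) / (470 + 2160) = 386.0 Ω.
V_out = 13.5 × 386.0 / (680 + 386.0) = 13.5 × 386.0/1066 = 4.89 V.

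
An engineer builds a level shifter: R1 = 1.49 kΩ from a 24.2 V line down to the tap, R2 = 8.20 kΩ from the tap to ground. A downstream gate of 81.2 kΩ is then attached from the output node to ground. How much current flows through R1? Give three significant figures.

I ≈ 2.71 mA

R2‖R_L = 7.448 kΩ, so the source sees R1 + R2‖R_L = 8.938 kΩ.
I = 24.2 V / 8.938 kΩ = 2.71 mA.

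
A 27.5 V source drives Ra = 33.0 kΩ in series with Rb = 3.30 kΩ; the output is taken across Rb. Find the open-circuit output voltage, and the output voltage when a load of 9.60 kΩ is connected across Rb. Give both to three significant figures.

Open-circuit: V = 27.5 × 3.30/(33.0 + 3.30) = 2.50 V.
With the load, Rb becomes Rb‖R_L = 2.456 kΩ, so V = 27.5 × 2.456/35.46 = 1.90 V.

Unloaded: 2.50 V; loaded: 1.90 V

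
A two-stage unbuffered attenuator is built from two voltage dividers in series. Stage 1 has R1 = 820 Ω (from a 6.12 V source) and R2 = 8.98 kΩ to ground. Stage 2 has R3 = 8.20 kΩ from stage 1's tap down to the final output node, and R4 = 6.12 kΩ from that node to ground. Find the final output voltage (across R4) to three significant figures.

Stage 2 presents R3+R4 = 14320 Ω as a load on stage 1's tap.
Stage 1's lower leg becomes R2‖(R3+R4) = 5519 Ω, so V_mid = 6.12 × 5519/6339 = 5.328 V.
Stage 2 is itself unloaded: V_out = V_mid × R4/(R3+R4) = 5.328 × 6120/14320 = 2.28 V.

V_out ≈ 2.28 V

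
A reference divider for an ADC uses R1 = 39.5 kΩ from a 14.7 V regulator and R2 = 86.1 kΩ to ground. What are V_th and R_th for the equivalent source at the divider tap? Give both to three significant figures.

V_th is the open-circuit tap voltage: 14.7 × 86.1/(39.5 + 86.1) = 10.1 V.
With the supply zeroed, R1 and R2 appear in parallel from the tap: R_th = R1‖R2 = (39.5 × 86.1)/125.6 = 27.1 kΩ.

V_th = 10.1 V, R_th = 27.1 kΩ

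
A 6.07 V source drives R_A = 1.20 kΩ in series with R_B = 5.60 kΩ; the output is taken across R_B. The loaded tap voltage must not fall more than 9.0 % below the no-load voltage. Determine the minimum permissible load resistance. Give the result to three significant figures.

Output resistance R_th = R_A‖R_B = (1200 × 5600)/6800 = 988.2 Ω.
The fractional drop is R_th/(R_th + R_L); requiring this ≤ 0.0900 gives R_L ≥ R_th(1/0.0900 − 1) = 988.2 × 10.11 = 9.99 kΩ.

R_L(min) ≈ 9.99 kΩ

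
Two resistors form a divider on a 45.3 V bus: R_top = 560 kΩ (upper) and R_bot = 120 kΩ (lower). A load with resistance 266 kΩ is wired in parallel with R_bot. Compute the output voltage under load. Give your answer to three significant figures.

V_out ≈ 5.83 V

The load sits in parallel with R_bot: R_bot‖R_L = (120 × 266) / (120 + 266) = 82.69 kΩ.
V_out = 45.3 × 82.69 / (560 + 82.69) = 45.3 × 82.69/642.7 = 5.83 V.
(Unloaded it would have been 7.99 V.)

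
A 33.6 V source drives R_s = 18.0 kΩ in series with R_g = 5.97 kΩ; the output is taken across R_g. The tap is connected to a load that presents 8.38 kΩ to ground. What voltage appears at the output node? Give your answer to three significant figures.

V_out ≈ 5.45 V

The load sits in parallel with R_g: R_g‖R_L = (5.97 × 8.38) / (5.97 + 8.38) = 3.486 kΩ.
V_out = 33.6 × 3.486 / (18.0 + 3.486) = 33.6 × 3.486/21.49 = 5.45 V.
(Unloaded it would have been 8.37 V.)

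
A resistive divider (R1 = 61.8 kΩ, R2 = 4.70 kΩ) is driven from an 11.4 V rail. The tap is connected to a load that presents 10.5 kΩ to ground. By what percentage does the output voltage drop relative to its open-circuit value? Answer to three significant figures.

Unloaded V = 11.4 × 4.70/66.50 = 0.8057 V.
Loaded: R2‖R_L = 3.247 kΩ, giving V = 11.4 × 3.247/65.05 = 0.5690 V.
Drop = (0.8057 − 0.5690) / 0.8057 = 29.4 %.

29.4 %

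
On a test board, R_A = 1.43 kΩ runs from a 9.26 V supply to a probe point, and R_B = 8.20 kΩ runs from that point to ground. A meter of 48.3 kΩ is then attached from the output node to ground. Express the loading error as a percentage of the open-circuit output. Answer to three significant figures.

2.46 %

The divider's output (Thévenin) resistance is R_A‖R_B = 1.218 kΩ.
Fractional drop under load = R_th/(R_th + R_L) = 1.218 / (1.218 + 48.3) = 0.02459.
So the output falls by 2.46 %.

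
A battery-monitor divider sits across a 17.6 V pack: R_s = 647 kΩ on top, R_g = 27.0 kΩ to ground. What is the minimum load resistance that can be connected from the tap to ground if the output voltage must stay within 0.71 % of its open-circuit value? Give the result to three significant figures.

R_L(min) ≈ 3.62 MΩ

Output resistance R_th = R_s‖R_g = (647 × 27.0)/674.0 = 25.92 kΩ.
The fractional drop is R_th/(R_th + R_L); requiring this ≤ 0.00710 gives R_L ≥ R_th(1/0.00710 − 1) = 25.92 × 139.8 = 3.62 MΩ.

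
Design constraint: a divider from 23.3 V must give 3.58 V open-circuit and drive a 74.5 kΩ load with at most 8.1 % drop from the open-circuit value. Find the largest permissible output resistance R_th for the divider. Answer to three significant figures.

R_th ≤ 6.57 kΩ

Loading drop = R_th/(R_th + R_L) ≤ 0.0810, so R_th ≤ R_L · ε/(1−ε) = 74.5 kΩ × 0.0810/0.9190 = 6.57 kΩ.
(Any R1, R2 with R2/(R1+R2) = 0.154 and R1‖R2 ≤ 6.57 kΩ will meet the spec.)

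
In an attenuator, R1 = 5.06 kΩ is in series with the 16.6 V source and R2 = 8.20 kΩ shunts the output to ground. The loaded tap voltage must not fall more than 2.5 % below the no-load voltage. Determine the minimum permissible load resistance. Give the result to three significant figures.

R_L(min) ≈ 122 kΩ

Output resistance R_th = R1‖R2 = (5.06 × 8.20)/13.26 = 3.129 kΩ.
The fractional drop is R_th/(R_th + R_L); requiring this ≤ 0.0250 gives R_L ≥ R_th(1/0.0250 − 1) = 3.129 × 39.00 = 122 kΩ.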